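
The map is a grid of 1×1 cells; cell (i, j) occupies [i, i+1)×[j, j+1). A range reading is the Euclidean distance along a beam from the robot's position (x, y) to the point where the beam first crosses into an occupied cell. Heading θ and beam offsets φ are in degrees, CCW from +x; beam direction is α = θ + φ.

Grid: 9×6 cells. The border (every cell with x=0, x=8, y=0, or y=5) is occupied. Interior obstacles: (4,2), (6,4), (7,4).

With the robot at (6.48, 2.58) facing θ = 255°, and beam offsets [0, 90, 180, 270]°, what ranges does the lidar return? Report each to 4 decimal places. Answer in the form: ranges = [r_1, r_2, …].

ranges = [1.6357, 1.5736, 1.4701, 1.5322]

beam 1: φ=0°, α=255°
  d=(-0.2588,-0.9659)  start (6,2)  tX=1.8546 tY=0.6005  stride 1/|dx|=3.8637 1/|dy|=1.0353
    cross y-line → (6,1), t=0.6005
    cross y-line → (6,0), t=1.6357 (wall)
  → r_1 = 1.6357
beam 2: φ=90°, α=345°
  d=(0.9659,-0.2588)  start (6,2)  tX=0.5383 tY=2.2409  stride 1/|dx|=1.0353 1/|dy|=3.8637
    cross x-line → (7,2), t=0.5383
    cross x-line → (8,2), t=1.5736 (wall)
  → r_2 = 1.5736
beam 3: φ=180°, α=75°
  d=(0.2588,0.9659)  start (6,2)  tX=2.0091 tY=0.4348  stride 1/|dx|=3.8637 1/|dy|=1.0353
    cross y-line → (6,3), t=0.4348
    cross y-line → (6,4), t=1.4701 (wall)
  → r_3 = 1.4701
beam 4: φ=270°, α=165°
  d=(-0.9659,0.2588)  start (6,2)  tX=0.4969 tY=1.6228  stride 1/|dx|=1.0353 1/|dy|=3.8637
    cross x-line → (5,2), t=0.4969
    cross x-line → (4,2), t=1.5322 (wall)
  → r_4 = 1.5322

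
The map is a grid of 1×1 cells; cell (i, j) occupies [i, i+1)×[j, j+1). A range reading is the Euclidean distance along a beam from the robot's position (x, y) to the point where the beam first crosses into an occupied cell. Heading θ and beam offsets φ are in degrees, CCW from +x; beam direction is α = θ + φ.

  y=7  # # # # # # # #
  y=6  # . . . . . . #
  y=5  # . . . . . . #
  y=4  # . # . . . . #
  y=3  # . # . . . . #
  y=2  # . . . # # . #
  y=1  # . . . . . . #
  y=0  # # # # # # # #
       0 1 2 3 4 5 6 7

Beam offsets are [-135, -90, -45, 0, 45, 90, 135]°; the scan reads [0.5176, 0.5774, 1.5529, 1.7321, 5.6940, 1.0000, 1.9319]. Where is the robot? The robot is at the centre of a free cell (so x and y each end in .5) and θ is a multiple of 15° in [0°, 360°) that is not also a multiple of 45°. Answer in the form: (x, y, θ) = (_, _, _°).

Candidates: 32 free-cell centres × 16 headings = 512 poses. Raycast each; keep the one whose scan matches to 4 dp.
  (6.5, 6.5, 195°): beam 1 = 0.5774 ≠ 0.5176 ✗
  (1.5, 2.5, 30°): beam 1 = 1.5529 ≠ 0.5176 ✗
  (4.5, 6.5, 300°): beam 1 = 1.9319 ≠ 0.5176 ✗
  (2.5, 6.5, 300°): beam 1 = 1.5529 ≠ 0.5176 ✗
  …
  (1.5, 2.5, 300°): r_1=0.5176, r_2=0.5774, r_3=1.5529, r_4=1.7321, r_5=5.6940, r_6=1.0000, r_7=1.9319 — all match ✓
No second candidate reproduces the full scan.

(x, y, θ) = (1.5, 2.5, 300°)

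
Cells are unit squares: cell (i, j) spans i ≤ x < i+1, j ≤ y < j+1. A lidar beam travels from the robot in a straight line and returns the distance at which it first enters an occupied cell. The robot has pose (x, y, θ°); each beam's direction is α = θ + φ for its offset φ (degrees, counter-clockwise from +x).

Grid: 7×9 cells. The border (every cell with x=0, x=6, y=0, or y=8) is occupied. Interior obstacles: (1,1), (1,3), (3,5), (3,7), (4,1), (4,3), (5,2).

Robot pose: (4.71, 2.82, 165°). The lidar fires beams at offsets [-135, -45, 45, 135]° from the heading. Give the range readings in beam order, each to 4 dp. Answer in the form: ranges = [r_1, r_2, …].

beam 1: φ=-135°, α=30°
  d=(0.8660,0.5000)  start (4,2)  tX=0.3349 tY=0.3600  stride 1/|dx|=1.1547 1/|dy|=2.0000
    cross x-line → (5,2), t=0.3349 (wall)
  → r_1 = 0.3349
beam 2: φ=-45°, α=120°
  d=(-0.5000,0.8660)  start (4,2)  tX=1.4200 tY=0.2078  stride 1/|dx|=2.0000 1/|dy|=1.1547
    cross y-line → (4,3), t=0.2078 (wall)
  → r_2 = 0.2078
beam 3: φ=45°, α=210°
  d=(-0.8660,-0.5000)  start (4,2)  tX=0.8198 tY=1.6400  stride 1/|dx|=1.1547 1/|dy|=2.0000
    cross x-line → (3,2), t=0.8198
    cross y-line → (3,1), t=1.6400
    cross x-line → (2,1), t=1.9745
    cross x-line → (1,1), t=3.1292 (wall)
  → r_3 = 3.1292
beam 4: φ=135°, α=300°
  d=(0.5000,-0.8660)  start (4,2)  tX=0.5800 tY=0.9469  stride 1/|dx|=2.0000 1/|dy|=1.1547
    cross x-line → (5,2), t=0.5800 (wall)
  → r_4 = 0.5800

ranges = [0.3349, 0.2078, 3.1292, 0.5800]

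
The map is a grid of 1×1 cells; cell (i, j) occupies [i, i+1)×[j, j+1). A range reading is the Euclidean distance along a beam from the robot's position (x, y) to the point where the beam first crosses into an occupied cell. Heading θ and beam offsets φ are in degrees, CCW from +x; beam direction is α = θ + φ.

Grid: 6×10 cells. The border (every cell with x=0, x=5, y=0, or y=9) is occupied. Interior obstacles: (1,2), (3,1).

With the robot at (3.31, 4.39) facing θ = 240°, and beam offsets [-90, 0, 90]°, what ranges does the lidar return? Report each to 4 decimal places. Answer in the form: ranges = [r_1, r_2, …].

beam 1: φ=-90°, α=150°
  direction (-0.8660, 0.5000); cell (3,4); t to first gridline: x 0.3580, y 1.2200 (then +1.1547 / +2.0000)
    (2,4) via x @ 0.3580
    (2,5) via y @ 1.2200
    (1,5) via x @ 1.5127
    (0,5) via x @ 2.6674  # hit
  → r_1 = 2.6674
beam 2: φ=0°, α=240°
  direction (-0.5000, -0.8660); cell (3,4); t to first gridline: x 0.6200, y 0.4503 (then +2.0000 / +1.1547)
    (3,3) via y @ 0.4503
    (2,3) via x @ 0.6200
    (2,2) via y @ 1.6050
    (1,2) via x @ 2.6200  # hit
  → r_2 = 2.6200
beam 3: φ=90°, α=330°
  direction (0.8660, -0.5000); cell (3,4); t to first gridline: x 0.7967, y 0.7800 (then +1.1547 / +2.0000)
    (3,3) via y @ 0.7800
    (4,3) via x @ 0.7967
    (5,3) via x @ 1.9514  # hit
  → r_3 = 1.9514

ranges = [2.6674, 2.6200, 1.9514]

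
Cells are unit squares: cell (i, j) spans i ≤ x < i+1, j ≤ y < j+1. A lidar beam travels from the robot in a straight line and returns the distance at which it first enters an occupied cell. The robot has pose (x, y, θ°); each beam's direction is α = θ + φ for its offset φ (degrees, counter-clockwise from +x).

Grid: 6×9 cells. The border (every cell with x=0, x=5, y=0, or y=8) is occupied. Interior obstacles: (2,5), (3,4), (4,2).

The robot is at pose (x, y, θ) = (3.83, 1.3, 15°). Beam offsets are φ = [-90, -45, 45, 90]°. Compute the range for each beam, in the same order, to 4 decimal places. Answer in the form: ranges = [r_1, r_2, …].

ranges = [0.3106, 0.6000, 0.8083, 2.7952]

beam 1: φ=-90°, α=285°
  dir = (cos 285°, sin 285°) = (0.2588, -0.9659); from cell (3,1)
  next x-line at t=0.6568, next y-line at t=0.3106; Δt_x=3.8637, Δt_y=1.0353
    y: enter (3,0) at t=0.3106 ← occupied
  → r_1 = 0.3106
beam 2: φ=-45°, α=330°
  dir = (cos 330°, sin 330°) = (0.8660, -0.5000); from cell (3,1)
  next x-line at t=0.1963, next y-line at t=0.6000; Δt_x=1.1547, Δt_y=2.0000
    x: enter (4,1) at t=0.1963
    y: enter (4,0) at t=0.6000 ← occupied
  → r_2 = 0.6000
beam 3: φ=45°, α=60°
  dir = (cos 60°, sin 60°) = (0.5000, 0.8660); from cell (3,1)
  next x-line at t=0.3400, next y-line at t=0.8083; Δt_x=2.0000, Δt_y=1.1547
    x: enter (4,1) at t=0.3400
    y: enter (4,2) at t=0.8083 ← occupied
  → r_3 = 0.8083
beam 4: φ=90°, α=105°
  dir = (cos 105°, sin 105°) = (-0.2588, 0.9659); from cell (3,1)
  next x-line at t=3.2069, next y-line at t=0.7247; Δt_x=3.8637, Δt_y=1.0353
    y: enter (3,2) at t=0.7247
    y: enter (3,3) at t=1.7600
    y: enter (3,4) at t=2.7952 ← occupied
  → r_4 = 2.7952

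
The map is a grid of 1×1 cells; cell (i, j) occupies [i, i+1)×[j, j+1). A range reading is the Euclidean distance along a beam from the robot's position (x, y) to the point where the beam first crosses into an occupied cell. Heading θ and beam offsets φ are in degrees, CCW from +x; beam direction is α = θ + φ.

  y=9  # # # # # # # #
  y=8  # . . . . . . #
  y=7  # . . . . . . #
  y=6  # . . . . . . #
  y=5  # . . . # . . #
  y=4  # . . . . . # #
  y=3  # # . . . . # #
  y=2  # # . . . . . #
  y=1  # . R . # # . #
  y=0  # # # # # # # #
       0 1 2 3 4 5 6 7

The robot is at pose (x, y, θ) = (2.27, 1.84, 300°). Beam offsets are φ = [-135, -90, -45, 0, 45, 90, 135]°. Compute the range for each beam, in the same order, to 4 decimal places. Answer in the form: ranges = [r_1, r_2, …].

beam 1: φ=-135°, α=165°
  cosα=-0.9659 sinα=0.2588 | (2,1) | tMaxX 0.2795 tMaxY 0.6182 | tΔX 1.0353 tΔY 3.8637
    t=0.2795 [x] (1,1)
    t=0.6182 [y] (1,2) — stop
  → r_1 = 0.6182
beam 2: φ=-90°, α=210°
  cosα=-0.8660 sinα=-0.5000 | (2,1) | tMaxX 0.3118 tMaxY 1.6800 | tΔX 1.1547 tΔY 2.0000
    t=0.3118 [x] (1,1)
    t=1.4665 [x] (0,1) — stop
  → r_2 = 1.4665
beam 3: φ=-45°, α=255°
  cosα=-0.2588 sinα=-0.9659 | (2,1) | tMaxX 1.0432 tMaxY 0.8696 | tΔX 3.8637 tΔY 1.0353
    t=0.8696 [y] (2,0) — stop
  → r_3 = 0.8696
beam 4: φ=0°, α=300°
  cosα=0.5000 sinα=-0.8660 | (2,1) | tMaxX 1.4600 tMaxY 0.9699 | tΔX 2.0000 tΔY 1.1547
    t=0.9699 [y] (2,0) — stop
  → r_4 = 0.9699
beam 5: φ=45°, α=345°
  cosα=0.9659 sinα=-0.2588 | (2,1) | tMaxX 0.7558 tMaxY 3.2455 | tΔX 1.0353 tΔY 3.8637
    t=0.7558 [x] (3,1)
    t=1.7910 [x] (4,1) — stop
  → r_5 = 1.7910
beam 6: φ=90°, α=30°
  cosα=0.8660 sinα=0.5000 | (2,1) | tMaxX 0.8429 tMaxY 0.3200 | tΔX 1.1547 tΔY 2.0000
    t=0.3200 [y] (2,2)
    t=0.8429 [x] (3,2)
    t=1.9976 [x] (4,2)
    t=2.3200 [y] (4,3)
    t=3.1523 [x] (5,3)
    t=4.3070 [x] (6,3) — stop
  → r_6 = 4.3070
beam 7: φ=135°, α=75°
  cosα=0.2588 sinα=0.9659 | (2,1) | tMaxX 2.8205 tMaxY 0.1656 | tΔX 3.8637 tΔY 1.0353
    t=0.1656 [y] (2,2)
    t=1.2009 [y] (2,3)
    t=2.2362 [y] (2,4)
    t=2.8205 [x] (3,4)
    t=3.2715 [y] (3,5)
    t=4.3067 [y] (3,6)
    t=5.3420 [y] (3,7)
    t=6.3773 [y] (3,8)
    t=6.6842 [x] (4,8)
    t=7.4126 [y] (4,9) — stop
  → r_7 = 7.4126

ranges = [0.6182, 1.4665, 0.8696, 0.9699, 1.7910, 4.3070, 7.4126]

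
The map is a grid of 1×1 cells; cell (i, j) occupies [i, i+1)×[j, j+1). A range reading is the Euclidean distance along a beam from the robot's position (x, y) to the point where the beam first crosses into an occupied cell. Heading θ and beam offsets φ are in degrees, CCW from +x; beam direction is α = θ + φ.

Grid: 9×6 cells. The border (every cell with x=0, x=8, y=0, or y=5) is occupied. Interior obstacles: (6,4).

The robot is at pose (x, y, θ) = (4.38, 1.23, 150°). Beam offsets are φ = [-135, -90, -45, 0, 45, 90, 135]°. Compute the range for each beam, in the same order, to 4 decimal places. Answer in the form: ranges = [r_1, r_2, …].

ranges = [3.7477, 3.2400, 3.9030, 3.9029, 0.8887, 0.2656, 0.2381]

beam 1: φ=-135°, α=15°
  cosα=0.9659 sinα=0.2588 | (4,1) | tMaxX 0.6419 tMaxY 2.9751 | tΔX 1.0353 tΔY 3.8637
    t=0.6419 [x] (5,1)
    t=1.6771 [x] (6,1)
    t=2.7124 [x] (7,1)
    t=2.9751 [y] (7,2)
    t=3.7477 [x] (8,2) — stop
  → r_1 = 3.7477
beam 2: φ=-90°, α=60°
  cosα=0.5000 sinα=0.8660 | (4,1) | tMaxX 1.2400 tMaxY 0.8891 | tΔX 2.0000 tΔY 1.1547
    t=0.8891 [y] (4,2)
    t=1.2400 [x] (5,2)
    t=2.0438 [y] (5,3)
    t=3.1985 [y] (5,4)
    t=3.2400 [x] (6,4) — stop
  → r_2 = 3.2400
beam 3: φ=-45°, α=105°
  cosα=-0.2588 sinα=0.9659 | (4,1) | tMaxX 1.4682 tMaxY 0.7972 | tΔX 3.8637 tΔY 1.0353
    t=0.7972 [y] (4,2)
    t=1.4682 [x] (3,2)
    t=1.8324 [y] (3,3)
    t=2.8677 [y] (3,4)
    t=3.9030 [y] (3,5) — stop
  → r_3 = 3.9030
beam 4: φ=0°, α=150°
  cosα=-0.8660 sinα=0.5000 | (4,1) | tMaxX 0.4388 tMaxY 1.5400 | tΔX 1.1547 tΔY 2.0000
    t=0.4388 [x] (3,1)
    t=1.5400 [y] (3,2)
    t=1.5935 [x] (2,2)
    t=2.7482 [x] (1,2)
    t=3.5400 [y] (1,3)
    t=3.9029 [x] (0,3) — stop
  → r_4 = 3.9029
beam 5: φ=45°, α=195°
  cosα=-0.9659 sinα=-0.2588 | (4,1) | tMaxX 0.3934 tMaxY 0.8887 | tΔX 1.0353 tΔY 3.8637
    t=0.3934 [x] (3,1)
    t=0.8887 [y] (3,0) — stop
  → r_5 = 0.8887
beam 6: φ=90°, α=240°
  cosα=-0.5000 sinα=-0.8660 | (4,1) | tMaxX 0.7600 tMaxY 0.2656 | tΔX 2.0000 tΔY 1.1547
    t=0.2656 [y] (4,0) — stop
  → r_6 = 0.2656
beam 7: φ=135°, α=285°
  cosα=0.2588 sinα=-0.9659 | (4,1) | tMaxX 2.3955 tMaxY 0.2381 | tΔX 3.8637 tΔY 1.0353
    t=0.2381 [y] (4,0) — stop
  → r_7 = 0.2381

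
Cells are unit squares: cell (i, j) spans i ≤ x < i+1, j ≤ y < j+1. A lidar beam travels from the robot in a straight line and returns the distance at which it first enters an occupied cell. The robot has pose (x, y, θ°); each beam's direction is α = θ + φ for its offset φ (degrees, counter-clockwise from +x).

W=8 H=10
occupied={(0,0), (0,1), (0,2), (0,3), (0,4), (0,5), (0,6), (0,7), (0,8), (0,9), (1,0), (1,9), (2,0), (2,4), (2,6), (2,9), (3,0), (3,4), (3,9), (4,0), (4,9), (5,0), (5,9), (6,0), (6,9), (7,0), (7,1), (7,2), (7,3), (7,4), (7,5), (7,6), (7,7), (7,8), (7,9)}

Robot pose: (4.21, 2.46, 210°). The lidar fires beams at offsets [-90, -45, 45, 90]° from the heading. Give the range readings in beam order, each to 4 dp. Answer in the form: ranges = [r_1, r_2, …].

beam 1: φ=-90°, α=120°
  cosα=-0.5000 sinα=0.8660 | (4,2) | tMaxX 0.4200 tMaxY 0.6235 | tΔX 2.0000 tΔY 1.1547
    t=0.4200 [x] (3,2)
    t=0.6235 [y] (3,3)
    t=1.7782 [y] (3,4) — stop
  → r_1 = 1.7782
beam 2: φ=-45°, α=165°
  cosα=-0.9659 sinα=0.2588 | (4,2) | tMaxX 0.2174 tMaxY 2.0864 | tΔX 1.0353 tΔY 3.8637
    t=0.2174 [x] (3,2)
    t=1.2527 [x] (2,2)
    t=2.0864 [y] (2,3)
    t=2.2880 [x] (1,3)
    t=3.3232 [x] (0,3) — stop
  → r_2 = 3.3232
beam 3: φ=45°, α=255°
  cosα=-0.2588 sinα=-0.9659 | (4,2) | tMaxX 0.8114 tMaxY 0.4762 | tΔX 3.8637 tΔY 1.0353
    t=0.4762 [y] (4,1)
    t=0.8114 [x] (3,1)
    t=1.5115 [y] (3,0) — stop
  → r_3 = 1.5115
beam 4: φ=90°, α=300°
  cosα=0.5000 sinα=-0.8660 | (4,2) | tMaxX 1.5800 tMaxY 0.5312 | tΔX 2.0000 tΔY 1.1547
    t=0.5312 [y] (4,1)
    t=1.5800 [x] (5,1)
    t=1.6859 [y] (5,0) — stop
  → r_4 = 1.6859

ranges = [1.7782, 3.3232, 1.5115, 1.6859]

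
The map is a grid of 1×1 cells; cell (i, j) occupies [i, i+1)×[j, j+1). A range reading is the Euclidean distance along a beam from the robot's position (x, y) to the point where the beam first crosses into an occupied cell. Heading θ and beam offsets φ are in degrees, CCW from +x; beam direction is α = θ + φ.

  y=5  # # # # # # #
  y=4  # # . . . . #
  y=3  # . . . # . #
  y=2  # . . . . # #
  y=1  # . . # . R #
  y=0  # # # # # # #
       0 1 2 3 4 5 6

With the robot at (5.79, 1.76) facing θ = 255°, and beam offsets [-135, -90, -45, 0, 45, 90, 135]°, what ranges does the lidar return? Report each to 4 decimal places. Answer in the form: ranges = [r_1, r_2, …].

beam 1: φ=-135°, α=120°
  dir = (cos 120°, sin 120°) = (-0.5000, 0.8660); from cell (5,1)
  next x-line at t=1.5800, next y-line at t=0.2771; Δt_x=2.0000, Δt_y=1.1547
    y: enter (5,2) at t=0.2771 ← occupied
  → r_1 = 0.2771
beam 2: φ=-90°, α=165°
  dir = (cos 165°, sin 165°) = (-0.9659, 0.2588); from cell (5,1)
  next x-line at t=0.8179, next y-line at t=0.9273; Δt_x=1.0353, Δt_y=3.8637
    x: enter (4,1) at t=0.8179
    y: enter (4,2) at t=0.9273
    x: enter (3,2) at t=1.8531
    x: enter (2,2) at t=2.8884
    x: enter (1,2) at t=3.9237
    y: enter (1,3) at t=4.7910
    x: enter (0,3) at t=4.9590 ← occupied
  → r_2 = 4.9590
beam 3: φ=-45°, α=210°
  dir = (cos 210°, sin 210°) = (-0.8660, -0.5000); from cell (5,1)
  next x-line at t=0.9122, next y-line at t=1.5200; Δt_x=1.1547, Δt_y=2.0000
    x: enter (4,1) at t=0.9122
    y: enter (4,0) at t=1.5200 ← occupied
  → r_3 = 1.5200
beam 4: φ=0°, α=255°
  dir = (cos 255°, sin 255°) = (-0.2588, -0.9659); from cell (5,1)
  next x-line at t=3.0523, next y-line at t=0.7868; Δt_x=3.8637, Δt_y=1.0353
    y: enter (5,0) at t=0.7868 ← occupied
  → r_4 = 0.7868
beam 5: φ=45°, α=300°
  dir = (cos 300°, sin 300°) = (0.5000, -0.8660); from cell (5,1)
  next x-line at t=0.4200, next y-line at t=0.8776; Δt_x=2.0000, Δt_y=1.1547
    x: enter (6,1) at t=0.4200 ← occupied
  → r_5 = 0.4200
beam 6: φ=90°, α=345°
  dir = (cos 345°, sin 345°) = (0.9659, -0.2588); from cell (5,1)
  next x-line at t=0.2174, next y-line at t=2.9364; Δt_x=1.0353, Δt_y=3.8637
    x: enter (6,1) at t=0.2174 ← occupied
  → r_6 = 0.2174
beam 7: φ=135°, α=30°
  dir = (cos 30°, sin 30°) = (0.8660, 0.5000); from cell (5,1)
  next x-line at t=0.2425, next y-line at t=0.4800; Δt_x=1.1547, Δt_y=2.0000
    x: enter (6,1) at t=0.2425 ← occupied
  → r_7 = 0.2425

ranges = [0.2771, 4.9590, 1.5200, 0.7868, 0.4200, 0.2174, 0.2425]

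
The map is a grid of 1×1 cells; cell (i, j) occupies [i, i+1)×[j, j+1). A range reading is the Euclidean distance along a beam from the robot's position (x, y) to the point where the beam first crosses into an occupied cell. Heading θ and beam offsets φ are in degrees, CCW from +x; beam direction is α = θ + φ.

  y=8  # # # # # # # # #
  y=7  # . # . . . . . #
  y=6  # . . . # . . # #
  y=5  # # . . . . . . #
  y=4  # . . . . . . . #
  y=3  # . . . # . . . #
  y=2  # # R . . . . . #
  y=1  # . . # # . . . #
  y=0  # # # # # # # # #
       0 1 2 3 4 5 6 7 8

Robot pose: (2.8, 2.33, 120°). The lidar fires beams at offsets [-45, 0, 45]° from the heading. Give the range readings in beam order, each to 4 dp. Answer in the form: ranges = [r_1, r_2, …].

beam 1: φ=-45°, α=75°
  direction (0.2588, 0.9659); cell (2,2); t to first gridline: x 0.7727, y 0.6936 (then +3.8637 / +1.0353)
    (2,3) via y @ 0.6936
    (3,3) via x @ 0.7727
    (3,4) via y @ 1.7289
    (3,5) via y @ 2.7642
    (3,6) via y @ 3.7995
    (4,6) via x @ 4.6364  # hit
  → r_1 = 4.6364
beam 2: φ=0°, α=120°
  direction (-0.5000, 0.8660); cell (2,2); t to first gridline: x 1.6000, y 0.7736 (then +2.0000 / +1.1547)
    (2,3) via y @ 0.7736
    (1,3) via x @ 1.6000
    (1,4) via y @ 1.9283
    (1,5) via y @ 3.0831  # hit
  → r_2 = 3.0831
beam 3: φ=45°, α=165°
  direction (-0.9659, 0.2588); cell (2,2); t to first gridline: x 0.8282, y 2.5887 (then +1.0353 / +3.8637)
    (1,2) via x @ 0.8282  # hit
  → r_3 = 0.8282

ranges = [4.6364, 3.0831, 0.8282]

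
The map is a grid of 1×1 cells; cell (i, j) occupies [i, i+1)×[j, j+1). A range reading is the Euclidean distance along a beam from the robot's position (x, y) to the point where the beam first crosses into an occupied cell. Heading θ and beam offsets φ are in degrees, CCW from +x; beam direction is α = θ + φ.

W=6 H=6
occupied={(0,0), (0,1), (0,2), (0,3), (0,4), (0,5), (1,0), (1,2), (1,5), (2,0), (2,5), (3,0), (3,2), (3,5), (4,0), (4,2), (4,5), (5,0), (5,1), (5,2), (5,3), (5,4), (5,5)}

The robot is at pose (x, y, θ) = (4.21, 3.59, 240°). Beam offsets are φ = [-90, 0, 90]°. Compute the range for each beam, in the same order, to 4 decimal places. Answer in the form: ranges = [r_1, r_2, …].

ranges = [2.8200, 0.6813, 0.9122]

beam 1: φ=-90°, α=150°
  d=(-0.8660,0.5000)  start (4,3)  tX=0.2425 tY=0.8200  stride 1/|dx|=1.1547 1/|dy|=2.0000
    cross x-line → (3,3), t=0.2425
    cross y-line → (3,4), t=0.8200
    cross x-line → (2,4), t=1.3972
    cross x-line → (1,4), t=2.5519
    cross y-line → (1,5), t=2.8200 (wall)
  → r_1 = 2.8200
beam 2: φ=0°, α=240°
  d=(-0.5000,-0.8660)  start (4,3)  tX=0.4200 tY=0.6813  stride 1/|dx|=2.0000 1/|dy|=1.1547
    cross x-line → (3,3), t=0.4200
    cross y-line → (3,2), t=0.6813 (wall)
  → r_2 = 0.6813
beam 3: φ=90°, α=330°
  d=(0.8660,-0.5000)  start (4,3)  tX=0.9122 tY=1.1800  stride 1/|dx|=1.1547 1/|dy|=2.0000
    cross x-line → (5,3), t=0.9122 (wall)
  → r_3 = 0.9122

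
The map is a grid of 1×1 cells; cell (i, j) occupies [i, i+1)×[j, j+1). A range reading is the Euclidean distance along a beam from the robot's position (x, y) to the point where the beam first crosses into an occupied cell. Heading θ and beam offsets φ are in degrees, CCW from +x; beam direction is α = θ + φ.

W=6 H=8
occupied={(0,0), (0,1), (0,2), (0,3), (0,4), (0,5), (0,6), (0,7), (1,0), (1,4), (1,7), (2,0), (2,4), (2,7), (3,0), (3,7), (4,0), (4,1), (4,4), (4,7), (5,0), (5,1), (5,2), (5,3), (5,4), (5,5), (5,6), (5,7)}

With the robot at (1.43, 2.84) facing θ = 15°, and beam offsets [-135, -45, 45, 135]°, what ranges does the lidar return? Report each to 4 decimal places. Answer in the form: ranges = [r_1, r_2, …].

beam 1: φ=-135°, α=240°
  cosα=-0.5000 sinα=-0.8660 | (1,2) | tMaxX 0.8600 tMaxY 0.9699 | tΔX 2.0000 tΔY 1.1547
    t=0.8600 [x] (0,2) — stop
  → r_1 = 0.8600
beam 2: φ=-45°, α=330°
  cosα=0.8660 sinα=-0.5000 | (1,2) | tMaxX 0.6582 tMaxY 1.6800 | tΔX 1.1547 tΔY 2.0000
    t=0.6582 [x] (2,2)
    t=1.6800 [y] (2,1)
    t=1.8129 [x] (3,1)
    t=2.9676 [x] (4,1) — stop
  → r_2 = 2.9676
beam 3: φ=45°, α=60°
  cosα=0.5000 sinα=0.8660 | (1,2) | tMaxX 1.1400 tMaxY 0.1848 | tΔX 2.0000 tΔY 1.1547
    t=0.1848 [y] (1,3)
    t=1.1400 [x] (2,3)
    t=1.3395 [y] (2,4) — stop
  → r_3 = 1.3395
beam 4: φ=135°, α=150°
  cosα=-0.8660 sinα=0.5000 | (1,2) | tMaxX 0.4965 tMaxY 0.3200 | tΔX 1.1547 tΔY 2.0000
    t=0.3200 [y] (1,3)
    t=0.4965 [x] (0,3) — stop
  → r_4 = 0.4965

ranges = [0.8600, 2.9676, 1.3395, 0.4965]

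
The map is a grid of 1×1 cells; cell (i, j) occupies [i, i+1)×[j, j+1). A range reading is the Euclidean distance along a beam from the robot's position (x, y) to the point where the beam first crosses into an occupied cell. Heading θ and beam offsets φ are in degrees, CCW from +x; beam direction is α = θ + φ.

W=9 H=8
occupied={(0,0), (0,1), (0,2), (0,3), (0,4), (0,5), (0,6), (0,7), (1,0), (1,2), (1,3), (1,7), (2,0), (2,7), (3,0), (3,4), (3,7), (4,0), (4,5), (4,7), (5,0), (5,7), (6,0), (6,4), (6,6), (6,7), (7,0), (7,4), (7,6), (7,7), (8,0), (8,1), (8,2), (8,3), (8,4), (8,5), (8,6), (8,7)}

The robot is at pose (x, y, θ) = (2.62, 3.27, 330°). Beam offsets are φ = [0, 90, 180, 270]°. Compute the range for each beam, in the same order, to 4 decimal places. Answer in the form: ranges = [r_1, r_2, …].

beam 1: φ=0°, α=330°
  direction (0.8660, -0.5000); cell (2,3); t to first gridline: x 0.4388, y 0.5400 (then +1.1547 / +2.0000)
    (3,3) via x @ 0.4388
    (3,2) via y @ 0.5400
    (4,2) via x @ 1.5935
    (4,1) via y @ 2.5400
    (5,1) via x @ 2.7482
    (6,1) via x @ 3.9029
    (6,0) via y @ 4.5400  # hit
  → r_1 = 4.5400
beam 2: φ=90°, α=60°
  direction (0.5000, 0.8660); cell (2,3); t to first gridline: x 0.7600, y 0.8429 (then +2.0000 / +1.1547)
    (3,3) via x @ 0.7600
    (3,4) via y @ 0.8429  # hit
  → r_2 = 0.8429
beam 3: φ=180°, α=150°
  direction (-0.8660, 0.5000); cell (2,3); t to first gridline: x 0.7159, y 1.4600 (then +1.1547 / +2.0000)
    (1,3) via x @ 0.7159  # hit
  → r_3 = 0.7159
beam 4: φ=270°, α=240°
  direction (-0.5000, -0.8660); cell (2,3); t to first gridline: x 1.2400, y 0.3118 (then +2.0000 / +1.1547)
    (2,2) via y @ 0.3118
    (1,2) via x @ 1.2400  # hit
  → r_4 = 1.2400

ranges = [4.5400, 0.8429, 0.7159, 1.2400]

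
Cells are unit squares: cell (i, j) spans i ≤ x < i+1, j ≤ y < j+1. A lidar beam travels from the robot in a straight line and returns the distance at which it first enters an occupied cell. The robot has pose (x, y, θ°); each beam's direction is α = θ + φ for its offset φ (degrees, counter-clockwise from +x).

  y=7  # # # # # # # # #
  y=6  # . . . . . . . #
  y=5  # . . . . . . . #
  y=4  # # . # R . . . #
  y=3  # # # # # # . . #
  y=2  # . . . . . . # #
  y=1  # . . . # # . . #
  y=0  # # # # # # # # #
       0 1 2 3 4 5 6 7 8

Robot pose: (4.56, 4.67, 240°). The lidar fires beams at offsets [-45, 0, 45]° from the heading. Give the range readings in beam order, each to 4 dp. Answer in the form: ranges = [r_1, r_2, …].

ranges = [0.5798, 0.7736, 0.6936]

beam 1: φ=-45°, α=195°
  dir = (cos 195°, sin 195°) = (-0.9659, -0.2588); from cell (4,4)
  next x-line at t=0.5798, next y-line at t=2.5887; Δt_x=1.0353, Δt_y=3.8637
    x: enter (3,4) at t=0.5798 ← occupied
  → r_1 = 0.5798
beam 2: φ=0°, α=240°
  dir = (cos 240°, sin 240°) = (-0.5000, -0.8660); from cell (4,4)
  next x-line at t=1.1200, next y-line at t=0.7736; Δt_x=2.0000, Δt_y=1.1547
    y: enter (4,3) at t=0.7736 ← occupied
  → r_2 = 0.7736
beam 3: φ=45°, α=285°
  dir = (cos 285°, sin 285°) = (0.2588, -0.9659); from cell (4,4)
  next x-line at t=1.7000, next y-line at t=0.6936; Δt_x=3.8637, Δt_y=1.0353
    y: enter (4,3) at t=0.6936 ← occupied
  → r_3 = 0.6936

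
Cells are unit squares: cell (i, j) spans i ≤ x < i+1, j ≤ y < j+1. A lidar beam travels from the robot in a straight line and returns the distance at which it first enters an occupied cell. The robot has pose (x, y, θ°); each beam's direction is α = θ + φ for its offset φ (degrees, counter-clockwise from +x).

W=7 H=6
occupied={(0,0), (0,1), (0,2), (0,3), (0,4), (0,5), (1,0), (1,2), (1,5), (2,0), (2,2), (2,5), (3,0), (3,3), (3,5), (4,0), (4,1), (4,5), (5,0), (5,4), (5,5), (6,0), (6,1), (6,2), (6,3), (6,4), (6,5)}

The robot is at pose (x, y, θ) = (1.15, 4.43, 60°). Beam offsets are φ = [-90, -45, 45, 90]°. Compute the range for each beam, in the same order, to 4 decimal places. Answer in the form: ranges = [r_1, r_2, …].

ranges = [2.1362, 2.2023, 0.5796, 0.1732]

beam 1: φ=-90°, α=330°
  cosα=0.8660 sinα=-0.5000 | (1,4) | tMaxX 0.9815 tMaxY 0.8600 | tΔX 1.1547 tΔY 2.0000
    t=0.8600 [y] (1,3)
    t=0.9815 [x] (2,3)
    t=2.1362 [x] (3,3) — stop
  → r_1 = 2.1362
beam 2: φ=-45°, α=15°
  cosα=0.9659 sinα=0.2588 | (1,4) | tMaxX 0.8800 tMaxY 2.2023 | tΔX 1.0353 tΔY 3.8637
    t=0.8800 [x] (2,4)
    t=1.9153 [x] (3,4)
    t=2.2023 [y] (3,5) — stop
  → r_2 = 2.2023
beam 3: φ=45°, α=105°
  cosα=-0.2588 sinα=0.9659 | (1,4) | tMaxX 0.5796 tMaxY 0.5901 | tΔX 3.8637 tΔY 1.0353
    t=0.5796 [x] (0,4) — stop
  → r_3 = 0.5796
beam 4: φ=90°, α=150°
  cosα=-0.8660 sinα=0.5000 | (1,4) | tMaxX 0.1732 tMaxY 1.1400 | tΔX 1.1547 tΔY 2.0000
    t=0.1732 [x] (0,4) — stop
  → r_4 = 0.1732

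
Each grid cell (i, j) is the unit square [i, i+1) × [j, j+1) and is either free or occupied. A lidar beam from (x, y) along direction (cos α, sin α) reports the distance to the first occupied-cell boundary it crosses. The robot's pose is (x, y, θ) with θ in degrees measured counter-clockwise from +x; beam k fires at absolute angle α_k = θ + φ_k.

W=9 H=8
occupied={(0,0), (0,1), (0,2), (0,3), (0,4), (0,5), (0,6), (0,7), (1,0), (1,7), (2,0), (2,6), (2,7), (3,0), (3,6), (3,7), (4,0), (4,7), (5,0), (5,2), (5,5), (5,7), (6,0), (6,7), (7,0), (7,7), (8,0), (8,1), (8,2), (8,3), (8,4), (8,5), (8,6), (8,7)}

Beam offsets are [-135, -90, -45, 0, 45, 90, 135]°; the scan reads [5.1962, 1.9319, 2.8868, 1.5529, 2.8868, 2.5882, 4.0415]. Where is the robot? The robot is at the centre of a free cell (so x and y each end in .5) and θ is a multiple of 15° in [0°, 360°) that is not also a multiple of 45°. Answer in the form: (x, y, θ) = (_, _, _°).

(x, y, θ) = (3.5, 4.5, 105°)

Enumerate (i+0.5, j+0.5, θ) over the 38 free cells and 16 admissible headings. For each, cast all 7 beams and compare to the given ranges.
  (3.5, 3.5, 330°): beam 1 = 2.5882 ≠ 5.1962 ✗
  (7.5, 4.5, 120°): beam 1 = 0.5176 ≠ 5.1962 ✗
  (4.5, 1.5, 255°): beam 1 = 6.3509 ≠ 5.1962 ✗
  …
  (3.5, 4.5, 105°): r_1=5.1962, r_2=1.9319, r_3=2.8868, r_4=1.5529, r_5=2.8868, r_6=2.5882, r_7=4.0415 — all match ✓
Only this pose fits every beam.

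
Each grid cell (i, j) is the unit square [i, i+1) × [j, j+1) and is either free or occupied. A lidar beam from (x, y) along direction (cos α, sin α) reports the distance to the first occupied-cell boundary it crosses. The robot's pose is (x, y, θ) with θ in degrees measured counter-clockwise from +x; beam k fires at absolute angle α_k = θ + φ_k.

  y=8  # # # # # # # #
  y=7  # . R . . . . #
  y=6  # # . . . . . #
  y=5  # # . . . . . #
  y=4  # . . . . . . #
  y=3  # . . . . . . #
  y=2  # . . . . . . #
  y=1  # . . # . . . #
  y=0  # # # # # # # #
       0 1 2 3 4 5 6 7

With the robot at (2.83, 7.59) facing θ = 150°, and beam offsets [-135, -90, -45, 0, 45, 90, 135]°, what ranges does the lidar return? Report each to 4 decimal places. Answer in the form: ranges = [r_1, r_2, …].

ranges = [1.5841, 0.4734, 0.4245, 0.8200, 1.8946, 1.6600, 6.8225]

beam 1: φ=-135°, α=15°
  direction (0.9659, 0.2588); cell (2,7); t to first gridline: x 0.1760, y 1.5841 (then +1.0353 / +3.8637)
    (3,7) via x @ 0.1760
    (4,7) via x @ 1.2113
    (4,8) via y @ 1.5841  # hit
  → r_1 = 1.5841
beam 2: φ=-90°, α=60°
  direction (0.5000, 0.8660); cell (2,7); t to first gridline: x 0.3400, y 0.4734 (then +2.0000 / +1.1547)
    (3,7) via x @ 0.3400
    (3,8) via y @ 0.4734  # hit
  → r_2 = 0.4734
beam 3: φ=-45°, α=105°
  direction (-0.2588, 0.9659); cell (2,7); t to first gridline: x 3.2069, y 0.4245 (then +3.8637 / +1.0353)
    (2,8) via y @ 0.4245  # hit
  → r_3 = 0.4245
beam 4: φ=0°, α=150°
  direction (-0.8660, 0.5000); cell (2,7); t to first gridline: x 0.9584, y 0.8200 (then +1.1547 / +2.0000)
    (2,8) via y @ 0.8200  # hit
  → r_4 = 0.8200
beam 5: φ=45°, α=195°
  direction (-0.9659, -0.2588); cell (2,7); t to first gridline: x 0.8593, y 2.2796 (then +1.0353 / +3.8637)
    (1,7) via x @ 0.8593
    (0,7) via x @ 1.8946  # hit
  → r_5 = 1.8946
beam 6: φ=90°, α=240°
  direction (-0.5000, -0.8660); cell (2,7); t to first gridline: x 1.6600, y 0.6813 (then +2.0000 / +1.1547)
    (2,6) via y @ 0.6813
    (1,6) via x @ 1.6600  # hit
  → r_6 = 1.6600
beam 7: φ=135°, α=285°
  direction (0.2588, -0.9659); cell (2,7); t to first gridline: x 0.6568, y 0.6108 (then +3.8637 / +1.0353)
    (2,6) via y @ 0.6108
    (3,6) via x @ 0.6568
    (3,5) via y @ 1.6461
    (3,4) via y @ 2.6814
    (3,3) via y @ 3.7166
    (4,3) via x @ 4.5205
    (4,2) via y @ 4.7519
    (4,1) via y @ 5.7872
    (4,0) via y @ 6.8225  # hit
  → r_7 = 6.8225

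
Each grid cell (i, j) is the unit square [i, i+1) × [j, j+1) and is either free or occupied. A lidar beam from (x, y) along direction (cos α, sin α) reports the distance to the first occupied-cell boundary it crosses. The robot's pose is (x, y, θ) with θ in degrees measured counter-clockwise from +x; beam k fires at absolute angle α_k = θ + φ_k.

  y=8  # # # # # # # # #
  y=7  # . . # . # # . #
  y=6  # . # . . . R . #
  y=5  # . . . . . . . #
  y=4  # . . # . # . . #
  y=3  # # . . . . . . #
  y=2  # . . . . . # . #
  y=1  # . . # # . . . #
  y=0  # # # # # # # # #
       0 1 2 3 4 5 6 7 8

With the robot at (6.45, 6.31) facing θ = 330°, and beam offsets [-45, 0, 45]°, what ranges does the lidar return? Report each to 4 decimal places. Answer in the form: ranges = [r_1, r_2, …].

beam 1: φ=-45°, α=285°
  direction (0.2588, -0.9659); cell (6,6); t to first gridline: x 2.1250, y 0.3209 (then +3.8637 / +1.0353)
    (6,5) via y @ 0.3209
    (6,4) via y @ 1.3562
    (7,4) via x @ 2.1250
    (7,3) via y @ 2.3915
    (7,2) via y @ 3.4268
    (7,1) via y @ 4.4620
    (7,0) via y @ 5.4973  # hit
  → r_1 = 5.4973
beam 2: φ=0°, α=330°
  direction (0.8660, -0.5000); cell (6,6); t to first gridline: x 0.6351, y 0.6200 (then +1.1547 / +2.0000)
    (6,5) via y @ 0.6200
    (7,5) via x @ 0.6351
    (8,5) via x @ 1.7898  # hit
  → r_2 = 1.7898
beam 3: φ=45°, α=15°
  direction (0.9659, 0.2588); cell (6,6); t to first gridline: x 0.5694, y 2.6660 (then +1.0353 / +3.8637)
    (7,6) via x @ 0.5694
    (8,6) via x @ 1.6047  # hit
  → r_3 = 1.6047

ranges = [5.4973, 1.7898, 1.6047]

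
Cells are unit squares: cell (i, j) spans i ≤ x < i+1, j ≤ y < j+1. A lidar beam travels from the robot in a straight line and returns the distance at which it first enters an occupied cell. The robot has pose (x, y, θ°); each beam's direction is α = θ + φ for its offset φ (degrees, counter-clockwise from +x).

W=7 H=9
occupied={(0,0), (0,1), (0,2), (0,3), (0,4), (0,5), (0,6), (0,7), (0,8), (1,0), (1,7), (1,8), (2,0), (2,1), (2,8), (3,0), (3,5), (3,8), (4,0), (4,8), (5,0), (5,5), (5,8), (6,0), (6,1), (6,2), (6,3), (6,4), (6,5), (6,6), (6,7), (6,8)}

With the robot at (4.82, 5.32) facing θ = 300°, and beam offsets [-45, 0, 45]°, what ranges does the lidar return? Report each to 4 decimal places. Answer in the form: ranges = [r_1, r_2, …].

beam 1: φ=-45°, α=255°
  dir = (cos 255°, sin 255°) = (-0.2588, -0.9659); from cell (4,5)
  next x-line at t=3.1682, next y-line at t=0.3313; Δt_x=3.8637, Δt_y=1.0353
    y: enter (4,4) at t=0.3313
    y: enter (4,3) at t=1.3666
    y: enter (4,2) at t=2.4018
    x: enter (3,2) at t=3.1682
    y: enter (3,1) at t=3.4371
    y: enter (3,0) at t=4.4724 ← occupied
  → r_1 = 4.4724
beam 2: φ=0°, α=300°
  dir = (cos 300°, sin 300°) = (0.5000, -0.8660); from cell (4,5)
  next x-line at t=0.3600, next y-line at t=0.3695; Δt_x=2.0000, Δt_y=1.1547
    x: enter (5,5) at t=0.3600 ← occupied
  → r_2 = 0.3600
beam 3: φ=45°, α=345°
  dir = (cos 345°, sin 345°) = (0.9659, -0.2588); from cell (4,5)
  next x-line at t=0.1863, next y-line at t=1.2364; Δt_x=1.0353, Δt_y=3.8637
    x: enter (5,5) at t=0.1863 ← occupied
  → r_3 = 0.1863

ranges = [4.4724, 0.3600, 0.1863]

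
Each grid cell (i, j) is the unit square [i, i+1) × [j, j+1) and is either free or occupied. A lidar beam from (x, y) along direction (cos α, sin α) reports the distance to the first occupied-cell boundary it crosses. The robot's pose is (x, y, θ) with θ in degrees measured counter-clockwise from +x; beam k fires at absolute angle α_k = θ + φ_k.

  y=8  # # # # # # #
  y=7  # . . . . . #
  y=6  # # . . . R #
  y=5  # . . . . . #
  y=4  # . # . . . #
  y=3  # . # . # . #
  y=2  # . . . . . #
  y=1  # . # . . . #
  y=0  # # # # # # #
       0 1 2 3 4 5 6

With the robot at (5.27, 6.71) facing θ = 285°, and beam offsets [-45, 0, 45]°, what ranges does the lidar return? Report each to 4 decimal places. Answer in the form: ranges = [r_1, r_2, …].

ranges = [5.4386, 2.8205, 0.8429]

beam 1: φ=-45°, α=240°
  direction (-0.5000, -0.8660); cell (5,6); t to first gridline: x 0.5400, y 0.8198 (then +2.0000 / +1.1547)
    (4,6) via x @ 0.5400
    (4,5) via y @ 0.8198
    (4,4) via y @ 1.9745
    (3,4) via x @ 2.5400
    (3,3) via y @ 3.1292
    (3,2) via y @ 4.2839
    (2,2) via x @ 4.5400
    (2,1) via y @ 5.4386  # hit
  → r_1 = 5.4386
beam 2: φ=0°, α=285°
  direction (0.2588, -0.9659); cell (5,6); t to first gridline: x 2.8205, y 0.7350 (then +3.8637 / +1.0353)
    (5,5) via y @ 0.7350
    (5,4) via y @ 1.7703
    (5,3) via y @ 2.8056
    (6,3) via x @ 2.8205  # hit
  → r_2 = 2.8205
beam 3: φ=45°, α=330°
  direction (0.8660, -0.5000); cell (5,6); t to first gridline: x 0.8429, y 1.4200 (then +1.1547 / +2.0000)
    (6,6) via x @ 0.8429  # hit
  → r_3 = 0.8429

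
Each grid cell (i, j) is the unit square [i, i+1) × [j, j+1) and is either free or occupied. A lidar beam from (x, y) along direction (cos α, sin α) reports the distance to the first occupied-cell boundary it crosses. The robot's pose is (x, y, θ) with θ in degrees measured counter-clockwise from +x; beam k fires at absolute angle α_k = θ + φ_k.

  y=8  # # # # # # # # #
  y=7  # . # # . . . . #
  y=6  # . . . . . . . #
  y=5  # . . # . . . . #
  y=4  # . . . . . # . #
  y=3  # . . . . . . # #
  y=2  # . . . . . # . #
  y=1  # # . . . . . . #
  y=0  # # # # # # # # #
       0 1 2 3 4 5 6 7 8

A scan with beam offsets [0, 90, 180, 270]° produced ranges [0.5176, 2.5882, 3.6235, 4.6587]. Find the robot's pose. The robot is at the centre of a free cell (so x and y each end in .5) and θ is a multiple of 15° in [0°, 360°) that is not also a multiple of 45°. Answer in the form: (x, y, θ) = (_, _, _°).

(x, y, θ) = (3.5, 4.5, 105°)

The pose lattice has 42·16 = 672 candidates. Test each by forward raycasting.
  (1.5, 2.5, 165°): beam 2 = 0.5176 ≠ 2.5882 ✗
  (7.5, 7.5, 75°): beam 2 = 1.9319 ≠ 2.5882 ✗
  (1.5, 4.5, 240°): beam 1 = 1.0000 ≠ 0.5176 ✗
  (7.5, 5.5, 120°): beam 1 = 2.8868 ≠ 0.5176 ✗
  …
  (3.5, 4.5, 105°): r_1=0.5176, r_2=2.5882, r_3=3.6235, r_4=4.6587 — all match ✓
No second candidate reproduces the full scan.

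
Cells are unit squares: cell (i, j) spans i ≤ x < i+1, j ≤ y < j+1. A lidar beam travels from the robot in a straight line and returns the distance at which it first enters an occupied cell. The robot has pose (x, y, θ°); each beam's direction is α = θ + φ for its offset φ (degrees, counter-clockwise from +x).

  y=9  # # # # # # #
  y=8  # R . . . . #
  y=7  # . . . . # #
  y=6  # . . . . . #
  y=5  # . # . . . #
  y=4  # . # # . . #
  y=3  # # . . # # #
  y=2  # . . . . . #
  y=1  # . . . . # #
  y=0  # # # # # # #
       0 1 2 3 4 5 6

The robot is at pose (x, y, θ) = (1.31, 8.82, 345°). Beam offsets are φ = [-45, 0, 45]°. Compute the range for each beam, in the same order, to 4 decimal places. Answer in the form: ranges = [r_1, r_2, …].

ranges = [3.2563, 3.8202, 0.3600]

beam 1: φ=-45°, α=300°
  cosα=0.5000 sinα=-0.8660 | (1,8) | tMaxX 1.3800 tMaxY 0.9469 | tΔX 2.0000 tΔY 1.1547
    t=0.9469 [y] (1,7)
    t=1.3800 [x] (2,7)
    t=2.1016 [y] (2,6)
    t=3.2563 [y] (2,5) — stop
  → r_1 = 3.2563
beam 2: φ=0°, α=345°
  cosα=0.9659 sinα=-0.2588 | (1,8) | tMaxX 0.7143 tMaxY 3.1682 | tΔX 1.0353 tΔY 3.8637
    t=0.7143 [x] (2,8)
    t=1.7496 [x] (3,8)
    t=2.7849 [x] (4,8)
    t=3.1682 [y] (4,7)
    t=3.8202 [x] (5,7) — stop
  → r_2 = 3.8202
beam 3: φ=45°, α=30°
  cosα=0.8660 sinα=0.5000 | (1,8) | tMaxX 0.7967 tMaxY 0.3600 | tΔX 1.1547 tΔY 2.0000
    t=0.3600 [y] (1,9) — stop
  → r_3 = 0.3600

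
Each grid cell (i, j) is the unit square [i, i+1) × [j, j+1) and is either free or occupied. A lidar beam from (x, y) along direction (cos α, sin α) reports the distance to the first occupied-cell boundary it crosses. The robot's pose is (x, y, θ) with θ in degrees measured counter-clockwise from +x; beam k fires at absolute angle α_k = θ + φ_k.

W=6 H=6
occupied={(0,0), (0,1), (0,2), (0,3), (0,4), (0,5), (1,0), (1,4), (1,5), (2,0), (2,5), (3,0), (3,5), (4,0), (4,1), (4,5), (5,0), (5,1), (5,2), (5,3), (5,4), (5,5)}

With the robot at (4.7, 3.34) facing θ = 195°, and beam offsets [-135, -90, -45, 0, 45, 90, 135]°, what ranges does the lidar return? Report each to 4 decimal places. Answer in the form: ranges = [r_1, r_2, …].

beam 1: φ=-135°, α=60°
  cosα=0.5000 sinα=0.8660 | (4,3) | tMaxX 0.6000 tMaxY 0.7621 | tΔX 2.0000 tΔY 1.1547
    t=0.6000 [x] (5,3) — stop
  → r_1 = 0.6000
beam 2: φ=-90°, α=105°
  cosα=-0.2588 sinα=0.9659 | (4,3) | tMaxX 2.7046 tMaxY 0.6833 | tΔX 3.8637 tΔY 1.0353
    t=0.6833 [y] (4,4)
    t=1.7186 [y] (4,5) — stop
  → r_2 = 1.7186
beam 3: φ=-45°, α=150°
  cosα=-0.8660 sinα=0.5000 | (4,3) | tMaxX 0.8083 tMaxY 1.3200 | tΔX 1.1547 tΔY 2.0000
    t=0.8083 [x] (3,3)
    t=1.3200 [y] (3,4)
    t=1.9630 [x] (2,4)
    t=3.1177 [x] (1,4) — stop
  → r_3 = 3.1177
beam 4: φ=0°, α=195°
  cosα=-0.9659 sinα=-0.2588 | (4,3) | tMaxX 0.7247 tMaxY 1.3137 | tΔX 1.0353 tΔY 3.8637
    t=0.7247 [x] (3,3)
    t=1.3137 [y] (3,2)
    t=1.7600 [x] (2,2)
    t=2.7952 [x] (1,2)
    t=3.8305 [x] (0,2) — stop
  → r_4 = 3.8305
beam 5: φ=45°, α=240°
  cosα=-0.5000 sinα=-0.8660 | (4,3) | tMaxX 1.4000 tMaxY 0.3926 | tΔX 2.0000 tΔY 1.1547
    t=0.3926 [y] (4,2)
    t=1.4000 [x] (3,2)
    t=1.5473 [y] (3,1)
    t=2.7020 [y] (3,0) — stop
  → r_5 = 2.7020
beam 6: φ=90°, α=285°
  cosα=0.2588 sinα=-0.9659 | (4,3) | tMaxX 1.1591 tMaxY 0.3520 | tΔX 3.8637 tΔY 1.0353
    t=0.3520 [y] (4,2)
    t=1.1591 [x] (5,2) — stop
  → r_6 = 1.1591
beam 7: φ=135°, α=330°
  cosα=0.8660 sinα=-0.5000 | (4,3) | tMaxX 0.3464 tMaxY 0.6800 | tΔX 1.1547 tΔY 2.0000
    t=0.3464 [x] (5,3) — stop
  → r_7 = 0.3464

ranges = [0.6000, 1.7186, 3.1177, 3.8305, 2.7020, 1.1591, 0.3464]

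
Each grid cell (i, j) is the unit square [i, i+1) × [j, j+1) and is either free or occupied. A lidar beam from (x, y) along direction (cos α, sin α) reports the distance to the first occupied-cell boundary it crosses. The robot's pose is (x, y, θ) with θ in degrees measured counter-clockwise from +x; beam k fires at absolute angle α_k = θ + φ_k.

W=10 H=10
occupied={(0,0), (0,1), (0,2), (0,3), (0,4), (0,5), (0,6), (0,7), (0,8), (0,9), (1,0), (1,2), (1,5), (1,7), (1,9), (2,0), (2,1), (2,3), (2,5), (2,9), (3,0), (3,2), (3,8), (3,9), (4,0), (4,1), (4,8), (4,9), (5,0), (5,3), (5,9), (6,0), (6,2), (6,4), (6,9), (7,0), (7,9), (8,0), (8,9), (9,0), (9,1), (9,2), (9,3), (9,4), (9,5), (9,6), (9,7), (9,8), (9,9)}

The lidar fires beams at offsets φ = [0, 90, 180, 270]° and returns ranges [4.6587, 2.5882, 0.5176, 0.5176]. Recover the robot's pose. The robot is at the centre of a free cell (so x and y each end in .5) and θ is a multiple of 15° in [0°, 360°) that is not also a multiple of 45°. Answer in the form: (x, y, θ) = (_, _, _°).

The pose lattice has 51·16 = 816 candidates. Test each by forward raycasting.
  (8.5, 2.5, 285°): beam 1 = 1.5529 ≠ 4.6587 ✗
  (1.5, 1.5, 285°): beam 1 = 0.5176 ≠ 4.6587 ✗
  (8.5, 6.5, 255°): beam 1 = 5.6940 ≠ 4.6587 ✗
  (4.5, 6.5, 150°): beam 1 = 2.8868 ≠ 4.6587 ✗
  …
  (5.5, 4.5, 75°): r_1=4.6587, r_2=2.5882, r_3=0.5176, r_4=0.5176 — all match ✓
Unique over the lattice → pose = (5.5, 4.5, 75°).

(x, y, θ) = (5.5, 4.5, 75°)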